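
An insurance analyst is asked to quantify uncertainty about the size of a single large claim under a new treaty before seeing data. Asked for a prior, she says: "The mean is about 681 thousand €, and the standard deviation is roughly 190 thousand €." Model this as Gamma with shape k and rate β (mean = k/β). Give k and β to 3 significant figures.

For Gamma(k, rate β): mean = k/β, variance = k/β², so CV = 1/√k.
CV = SD/mean = 190/681 = 0.279, hence k = 1/CV² = 12.8.
Then β = k/mean = 12.8/681 = 0.0189.

k ≈ 12.8, β ≈ 0.0189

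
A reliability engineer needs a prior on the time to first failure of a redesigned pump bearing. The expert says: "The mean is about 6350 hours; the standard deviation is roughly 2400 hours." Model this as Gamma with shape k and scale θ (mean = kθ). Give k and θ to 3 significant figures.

For Gamma(k, scale θ): mean = kθ, variance = kθ², so CV = 1/√k.
CV = SD/mean = 2400/6350 = 0.378, hence k = 1/CV² = 7.
Then θ = mean/k = 6350/7 = 907.

k ≈ 7, θ ≈ 907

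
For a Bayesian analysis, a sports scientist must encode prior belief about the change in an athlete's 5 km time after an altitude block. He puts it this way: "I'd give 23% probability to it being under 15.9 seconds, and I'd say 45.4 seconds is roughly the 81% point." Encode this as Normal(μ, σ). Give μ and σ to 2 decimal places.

The p-quantile of Normal(μ,σ) is μ + z_p·σ, with z_{0.23} = -0.7388 and z_{0.81} = 0.8779.
Eliminate σ: μ = (z₂·x₁ − z₁·x₂)/(z₂ − z₁) = (0.8779·15.9 − (-0.7388)·45.4)/1.617 = 29.38.
Then σ = (x₂ − x₁)/(z₂ − z₁) = (45.4 − 15.9)/1.617 = 18.25.

μ = 29.38, σ = 18.25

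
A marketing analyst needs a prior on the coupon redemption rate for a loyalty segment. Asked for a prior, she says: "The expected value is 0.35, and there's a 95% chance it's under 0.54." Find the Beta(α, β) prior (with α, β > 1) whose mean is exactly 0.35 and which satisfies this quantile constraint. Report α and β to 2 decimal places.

With mean 0.35 fixed, write α = 0.35s, β = 0.65s where s = α+β.
Need P(θ < 0.54) = 0.95 under Beta(0.35s, 0.65s). Normal approximation: (q−m)/√(m(1−m)/s) ≈ z_{0.95} = 1.64, so s ≈ 0.35·0.65·(1.64)²/(0.54−0.35)² = 17.1.
At s = 17.1: P(θ<0.54) ≈ 0.946. Adjusting to match 0.95 gives s ≈ 17.95.
So α = 0.35·17.95 ≈ 6.28, β = 0.65·17.95 ≈ 11.67.

α ≈ 6.28, β ≈ 11.67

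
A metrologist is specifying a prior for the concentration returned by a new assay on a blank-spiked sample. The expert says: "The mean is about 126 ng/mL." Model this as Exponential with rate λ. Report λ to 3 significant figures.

Exponential mean = 1/λ, so λ = 1/126.0 = 0.00794.

λ ≈ 0.00794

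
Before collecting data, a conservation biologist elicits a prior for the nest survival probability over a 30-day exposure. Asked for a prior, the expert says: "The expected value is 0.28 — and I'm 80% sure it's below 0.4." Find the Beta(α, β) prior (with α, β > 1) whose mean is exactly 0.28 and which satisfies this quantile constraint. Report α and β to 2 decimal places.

α ≈ 2.54, β ≈ 6.52

With mean 0.28 fixed, write α = 0.28s, β = 0.72s where s = α+β.
Need P(θ < 0.4) = 0.8 under Beta(0.28s, 0.72s). Normal approximation: (q−m)/√(m(1−m)/s) ≈ z_{0.8} = 0.842, so s ≈ 0.28·0.72·(0.842)²/(0.4−0.28)² = 9.9.
At s = 9.9: P(θ<0.4) ≈ 0.809. Adjusting to match 0.8 gives s ≈ 9.05.
So α = 0.28·9.05 ≈ 2.54, β = 0.72·9.05 ≈ 6.52.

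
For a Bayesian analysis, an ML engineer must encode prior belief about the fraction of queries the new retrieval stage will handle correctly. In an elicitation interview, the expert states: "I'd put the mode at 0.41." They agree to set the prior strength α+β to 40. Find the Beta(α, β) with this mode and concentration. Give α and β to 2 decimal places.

α = 16.58, β = 23.42

For α,β > 1 the Beta mode is (α−1)/(α+β−2). With α+β = 40, the mode is (α−1)/38.
Set (α−1)/38 = 0.41 → α = 1 + 0.41·38 = 16.58.
β = 40 − α = 23.42.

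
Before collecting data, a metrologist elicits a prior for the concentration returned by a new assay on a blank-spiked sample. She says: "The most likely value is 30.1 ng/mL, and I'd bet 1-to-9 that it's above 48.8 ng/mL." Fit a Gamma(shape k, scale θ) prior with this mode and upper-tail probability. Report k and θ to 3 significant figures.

k ≈ 9.06, θ ≈ 3.73

Gamma(k,θ) with k>1 has mode (k−1)θ, so θ = 30.1/(k−1).
Need P(X < 48.8) = 0.9 with θ tied to k this way. Start at k = 2, θ = 30.1: P(X<48.8) ≈ 0.482.
Too low — raise k to concentrate. Iterating converges to k ≈ 9.06.
Then θ = 30.1/(9.06−1) ≈ 3.73.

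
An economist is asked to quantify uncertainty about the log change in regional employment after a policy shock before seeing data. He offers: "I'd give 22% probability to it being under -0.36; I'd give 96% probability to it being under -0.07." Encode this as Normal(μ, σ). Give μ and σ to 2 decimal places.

For Normal(μ,σ), the p-quantile is μ + z_p·σ. Here z_{0.22} = -0.7722, z_{0.96} = 1.751.
So -0.36 = μ − 0.7722σ and -0.07 = μ + 1.751σ.
Subtracting: σ = (-0.07 − -0.36)/(1.751 − (-0.7722)) = 0.11.
Then μ = -0.36 − (-0.7722)·0.11 = -0.27.

μ = -0.27, σ = 0.11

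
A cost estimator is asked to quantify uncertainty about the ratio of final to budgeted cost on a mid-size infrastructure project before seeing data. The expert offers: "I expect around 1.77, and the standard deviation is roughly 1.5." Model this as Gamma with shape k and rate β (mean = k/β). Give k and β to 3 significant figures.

k ≈ 1.39, β ≈ 0.787

For Gamma(k, rate β): mean = k/β, variance = k/β², so CV = 1/√k.
CV = SD/mean = 1.5/1.77 = 0.8475, hence k = 1/CV² = 1.39.
Then β = k/mean = 1.39/1.77 = 0.787.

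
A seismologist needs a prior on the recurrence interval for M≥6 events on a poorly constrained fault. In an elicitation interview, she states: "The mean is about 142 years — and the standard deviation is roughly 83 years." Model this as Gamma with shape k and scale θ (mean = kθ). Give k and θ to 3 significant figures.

k ≈ 2.93, θ ≈ 48.5

For Gamma(k, scale θ): mean = kθ, variance = kθ², so CV = 1/√k.
CV = SD/mean = 83/142 = 0.5845, hence k = 1/CV² = 2.93.
Then θ = mean/k = 142/2.93 = 48.5.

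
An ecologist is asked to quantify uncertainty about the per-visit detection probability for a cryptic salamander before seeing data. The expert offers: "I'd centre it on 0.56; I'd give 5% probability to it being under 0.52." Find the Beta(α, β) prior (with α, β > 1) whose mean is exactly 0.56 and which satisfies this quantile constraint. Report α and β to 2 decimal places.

With mean 0.56 fixed, write α = 0.56s, β = 0.44s where s = α+β.
Need P(θ < 0.52) = 0.05 under Beta(0.56s, 0.44s). Normal approximation: (q−m)/√(m(1−m)/s) ≈ z_{0.05} = -1.64, so s ≈ 0.56·0.44·(-1.64)²/(0.52−0.56)² = 416.7.
At s = 416.7: P(θ<0.52) ≈ 0.051. Adjusting to match 0.05 gives s ≈ 419.20.
So α = 0.56·419.20 ≈ 234.75, β = 0.44·419.20 ≈ 184.45.

α ≈ 234.75, β ≈ 184.45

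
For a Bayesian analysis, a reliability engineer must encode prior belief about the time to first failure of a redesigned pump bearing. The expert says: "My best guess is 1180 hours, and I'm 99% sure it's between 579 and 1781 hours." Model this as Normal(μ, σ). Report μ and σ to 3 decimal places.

A symmetric 99% interval runs μ ± z·σ with z = 2.576.
Half-width = 601, so σ = 601/2.576 = 233.323.
μ is the stated best guess, 1180.000.

μ = 1180.000, σ = 233.323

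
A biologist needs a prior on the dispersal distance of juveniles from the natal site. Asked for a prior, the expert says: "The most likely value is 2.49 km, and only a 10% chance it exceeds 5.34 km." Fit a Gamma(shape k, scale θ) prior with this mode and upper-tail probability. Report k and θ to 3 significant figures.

Gamma(k,θ) with k>1 has mode (k−1)θ, so θ = 2.49/(k−1).
Need P(X < 5.34) = 0.9 with θ tied to k this way. Start at k = 2, θ = 2.49: P(X<5.34) ≈ 0.632.
Too low — raise k to concentrate. Iterating converges to k ≈ 4.3.
Then θ = 2.49/(4.3−1) ≈ 0.754.

k ≈ 4.3, θ ≈ 0.754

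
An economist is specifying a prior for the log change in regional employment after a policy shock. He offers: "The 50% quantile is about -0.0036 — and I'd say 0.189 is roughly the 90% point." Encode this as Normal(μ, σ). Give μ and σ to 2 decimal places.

For Normal(μ,σ), the p-quantile is μ + z_p·σ. Here z_{0.5} = 0, z_{0.9} = 1.282.
So -0.0036 = μ + 0σ and 0.189 = μ + 1.282σ.
Subtracting: σ = (0.189 − -0.0036)/(1.282 − (0)) = 0.15.
Then μ = -0.0036 − (0)·0.15 = -0.00.

μ = -0.00, σ = 0.15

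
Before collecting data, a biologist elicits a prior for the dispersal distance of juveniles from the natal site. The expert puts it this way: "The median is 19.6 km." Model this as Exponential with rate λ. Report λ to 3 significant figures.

λ ≈ 0.0354

Exponential median = ln 2 / λ, so λ = ln 2 / 19.6 = 0.0354.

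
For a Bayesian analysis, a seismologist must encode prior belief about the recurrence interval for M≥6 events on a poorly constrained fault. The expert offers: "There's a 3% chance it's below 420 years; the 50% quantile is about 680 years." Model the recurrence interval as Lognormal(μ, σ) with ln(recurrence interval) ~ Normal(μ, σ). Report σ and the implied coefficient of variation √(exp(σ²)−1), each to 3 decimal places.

σ ≈ 0.256, CV ≈ 0.260

If T ~ Lognormal(μ,σ) then ln T ~ Normal(μ,σ), so the p-quantile of ln T is μ + z_p·σ.
ln(420) = 6.04 and ln(680) = 6.522; z_{0.03} = -1.881, z_{0.5} = 0.
σ = (6.522 − 6.04)/(0 − (-1.881)) = 0.256.
μ = 6.04 − (-1.881)·0.256 = 6.522.
CV = √(exp(σ²)−1) = √(exp(0.0656)−1) = 0.260.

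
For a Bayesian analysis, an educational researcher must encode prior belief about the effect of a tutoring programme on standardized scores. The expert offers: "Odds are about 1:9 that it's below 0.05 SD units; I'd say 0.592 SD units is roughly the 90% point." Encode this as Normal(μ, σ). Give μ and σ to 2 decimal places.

The p-quantile of Normal(μ,σ) is μ + z_p·σ, with z_{0.1} = -1.282 and z_{0.9} = 1.282.
Eliminate σ: μ = (z₂·x₁ − z₁·x₂)/(z₂ − z₁) = (1.282·0.05 − (-1.282)·0.592)/2.563 = 0.32.
Then σ = (x₂ − x₁)/(z₂ − z₁) = (0.592 − 0.05)/2.563 = 0.21.

μ = 0.32, σ = 0.21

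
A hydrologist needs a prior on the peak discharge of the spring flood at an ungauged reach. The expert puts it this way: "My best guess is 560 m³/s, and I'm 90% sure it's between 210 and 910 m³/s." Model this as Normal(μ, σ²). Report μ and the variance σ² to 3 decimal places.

μ = 560.000, σ² = 45277.410

A symmetric 90% interval runs μ ± z·σ with z = 1.645.
Half-width = 350, so σ = 350/1.645 = 212.7849 and σ² = 45277.410.
μ is the stated best guess, 560.000.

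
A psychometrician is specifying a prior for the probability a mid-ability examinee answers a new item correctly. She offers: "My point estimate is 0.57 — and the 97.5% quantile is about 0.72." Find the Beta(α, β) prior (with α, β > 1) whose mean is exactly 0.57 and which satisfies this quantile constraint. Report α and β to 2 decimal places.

With mean 0.57 fixed, write α = 0.57s, β = 0.43s where s = α+β.
Need P(θ < 0.72) = 0.975 under Beta(0.57s, 0.43s). Normal approximation: (q−m)/√(m(1−m)/s) ≈ z_{0.975} = 1.96, so s ≈ 0.57·0.43·(1.96)²/(0.72−0.57)² = 41.8.
At s = 41.8: P(θ<0.72) ≈ 0.980. Adjusting to match 0.975 gives s ≈ 38.51.
So α = 0.57·38.51 ≈ 21.95, β = 0.43·38.51 ≈ 16.56.

α ≈ 21.95, β ≈ 16.56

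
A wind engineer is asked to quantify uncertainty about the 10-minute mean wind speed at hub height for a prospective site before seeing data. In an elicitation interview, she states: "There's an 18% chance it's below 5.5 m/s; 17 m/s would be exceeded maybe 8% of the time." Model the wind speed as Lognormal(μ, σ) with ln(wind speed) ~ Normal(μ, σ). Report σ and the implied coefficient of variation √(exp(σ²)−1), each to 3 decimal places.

σ ≈ 0.486, CV ≈ 0.517

If T ~ Lognormal(μ,σ) then ln T ~ Normal(μ,σ), so the p-quantile of ln T is μ + z_p·σ.
ln(5.5) = 1.705 and ln(17) = 2.833; z_{0.18} = -0.9154, z_{0.92} = 1.405.
σ = (2.833 − 1.705)/(1.405 − (-0.9154)) = 0.486.
μ = 1.705 − (-0.9154)·0.486 = 2.150.
CV = √(exp(σ²)−1) = √(exp(0.2365)−1) = 0.517.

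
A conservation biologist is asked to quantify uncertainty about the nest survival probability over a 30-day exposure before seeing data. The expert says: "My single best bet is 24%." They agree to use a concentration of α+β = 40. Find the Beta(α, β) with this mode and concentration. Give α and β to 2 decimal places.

α = 10.12, β = 29.88

For α,β > 1 the Beta mode is (α−1)/(α+β−2). With α+β = 40, the mode is (α−1)/38.
Set (α−1)/38 = 0.24 → α = 1 + 0.24·38 = 10.12.
β = 40 − α = 29.88.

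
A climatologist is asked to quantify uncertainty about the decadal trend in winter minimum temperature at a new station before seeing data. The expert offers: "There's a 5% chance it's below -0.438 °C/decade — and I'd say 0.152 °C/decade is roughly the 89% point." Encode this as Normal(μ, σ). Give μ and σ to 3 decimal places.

μ = -0.100, σ = 0.205

The p-quantile of Normal(μ,σ) is μ + z_p·σ, with z_{0.05} = -1.645 and z_{0.89} = 1.227.
Eliminate σ: μ = (z₂·x₁ − z₁·x₂)/(z₂ − z₁) = (1.227·-0.438 − (-1.645)·0.152)/2.871 = -0.100.
Then σ = (x₂ − x₁)/(z₂ − z₁) = (0.152 − -0.438)/2.871 = 0.205.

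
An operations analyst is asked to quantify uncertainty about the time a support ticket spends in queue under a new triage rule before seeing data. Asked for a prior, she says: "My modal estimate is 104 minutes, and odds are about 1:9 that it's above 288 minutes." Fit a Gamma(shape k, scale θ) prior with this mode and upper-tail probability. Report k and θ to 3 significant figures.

k ≈ 2.84, θ ≈ 56.4

Gamma(k,θ) with k>1 has mode (k−1)θ, so θ = 104/(k−1).
Need P(X < 288) = 0.9 with θ tied to k this way. Start at k = 2, θ = 104: P(X<288) ≈ 0.764.
Too low — raise k to concentrate. Iterating converges to k ≈ 2.84.
Then θ = 104/(2.84−1) ≈ 56.4.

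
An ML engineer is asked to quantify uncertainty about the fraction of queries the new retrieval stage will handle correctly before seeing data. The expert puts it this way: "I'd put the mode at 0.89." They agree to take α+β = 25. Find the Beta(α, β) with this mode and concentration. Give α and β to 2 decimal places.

α = 21.47, β = 3.53

For α,β > 1 the Beta mode is (α−1)/(α+β−2). With α+β = 25, the mode is (α−1)/23.
Set (α−1)/23 = 0.89 → α = 1 + 0.89·23 = 21.47.
β = 25 − α = 3.53.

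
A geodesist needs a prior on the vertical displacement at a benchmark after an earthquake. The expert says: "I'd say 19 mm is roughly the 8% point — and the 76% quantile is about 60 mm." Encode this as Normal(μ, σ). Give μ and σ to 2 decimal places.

μ = 46.28, σ = 19.42

The p-quantile of Normal(μ,σ) is μ + z_p·σ, with z_{0.08} = -1.405 and z_{0.76} = 0.7063.
Eliminate σ: μ = (z₂·x₁ − z₁·x₂)/(z₂ − z₁) = (0.7063·19 − (-1.405)·60)/2.111 = 46.28.
Then σ = (x₂ − x₁)/(z₂ − z₁) = (60 − 19)/2.111 = 19.42.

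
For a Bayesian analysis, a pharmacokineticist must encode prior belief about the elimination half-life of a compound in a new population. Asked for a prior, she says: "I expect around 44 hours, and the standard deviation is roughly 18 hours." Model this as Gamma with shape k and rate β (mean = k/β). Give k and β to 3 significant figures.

k ≈ 5.98, β ≈ 0.136

For Gamma(k, rate β): mean = k/β, variance = k/β², so CV = 1/√k.
CV = SD/mean = 18/44 = 0.4091, hence k = 1/CV² = 5.98.
Then β = k/mean = 5.98/44 = 0.136.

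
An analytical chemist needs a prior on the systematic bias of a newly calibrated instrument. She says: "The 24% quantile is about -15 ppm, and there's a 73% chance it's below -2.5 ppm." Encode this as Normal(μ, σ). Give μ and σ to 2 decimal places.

μ = -8.31, σ = 9.48

For Normal(μ,σ), the p-quantile is μ + z_p·σ. Here z_{0.24} = -0.7063, z_{0.73} = 0.6128.
So -15 = μ − 0.7063σ and -2.5 = μ + 0.6128σ.
Subtracting: σ = (-2.5 − -15)/(0.6128 − (-0.7063)) = 9.48.
Then μ = -15 − (-0.7063)·9.48 = -8.31.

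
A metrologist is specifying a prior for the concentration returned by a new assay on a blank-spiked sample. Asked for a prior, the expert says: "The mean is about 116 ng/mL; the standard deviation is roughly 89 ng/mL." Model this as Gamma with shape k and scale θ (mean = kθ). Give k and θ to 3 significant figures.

k ≈ 1.7, θ ≈ 68.3

For Gamma(k, scale θ): mean = kθ, variance = kθ², so CV = 1/√k.
CV = SD/mean = 89/116 = 0.7672, hence k = 1/CV² = 1.7.
Then θ = mean/k = 116/1.7 = 68.3.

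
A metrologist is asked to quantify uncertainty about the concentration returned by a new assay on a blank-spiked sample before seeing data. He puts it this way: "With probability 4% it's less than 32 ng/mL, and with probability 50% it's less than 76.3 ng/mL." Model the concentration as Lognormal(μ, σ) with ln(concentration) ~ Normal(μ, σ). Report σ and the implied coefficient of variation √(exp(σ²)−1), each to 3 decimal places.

σ ≈ 0.496, CV ≈ 0.529

If T ~ Lognormal(μ,σ) then ln T ~ Normal(μ,σ), so the p-quantile of ln T is μ + z_p·σ.
ln(32) = 3.466 and ln(76.3) = 4.335; z_{0.04} = -1.751, z_{0.5} = 0.
σ = (4.335 − 3.466)/(0 − (-1.751)) = 0.496.
μ = 3.466 − (-1.751)·0.496 = 4.335.
CV = √(exp(σ²)−1) = √(exp(0.2464)−1) = 0.529.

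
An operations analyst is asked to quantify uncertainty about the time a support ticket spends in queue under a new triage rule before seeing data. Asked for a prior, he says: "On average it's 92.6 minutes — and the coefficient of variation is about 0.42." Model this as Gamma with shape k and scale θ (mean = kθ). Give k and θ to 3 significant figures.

k ≈ 5.67, θ ≈ 16.3

For Gamma(k, scale θ): mean = kθ, variance = kθ², so CV = 1/√k.
CV = 0.42, hence k = 1/CV² = 5.67.
Then θ = mean/k = 92.6/5.67 = 16.3.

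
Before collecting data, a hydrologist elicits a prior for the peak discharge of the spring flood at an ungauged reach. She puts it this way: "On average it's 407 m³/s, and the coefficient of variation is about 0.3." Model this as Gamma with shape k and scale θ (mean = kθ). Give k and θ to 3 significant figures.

For Gamma(k, scale θ): mean = kθ, variance = kθ², so CV = 1/√k.
CV = 0.3, hence k = 1/CV² = 11.1.
Then θ = mean/k = 407/11.1 = 36.6.

k ≈ 11.1, θ ≈ 36.6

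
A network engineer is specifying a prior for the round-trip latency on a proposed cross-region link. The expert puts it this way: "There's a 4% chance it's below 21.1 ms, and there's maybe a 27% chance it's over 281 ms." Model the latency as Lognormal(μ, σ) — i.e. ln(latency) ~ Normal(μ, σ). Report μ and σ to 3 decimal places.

If T ~ Lognormal(μ,σ) then ln T ~ Normal(μ,σ), so the p-quantile of ln T is μ + z_p·σ.
ln(21.1) = 3.049 and ln(281) = 5.638; z_{0.04} = -1.751, z_{0.73} = 0.6128.
σ = (5.638 − 3.049)/(0.6128 − (-1.751)) = 1.095.
μ = 3.049 − (-1.751)·1.095 = 4.967.

μ ≈ 4.967, σ ≈ 1.095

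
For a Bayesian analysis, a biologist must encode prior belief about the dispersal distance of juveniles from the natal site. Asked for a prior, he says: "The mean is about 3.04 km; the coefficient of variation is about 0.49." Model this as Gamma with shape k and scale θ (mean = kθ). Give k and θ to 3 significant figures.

k ≈ 4.16, θ ≈ 0.73

For Gamma(k, scale θ): mean = kθ, variance = kθ², so CV = 1/√k.
CV = 0.49, hence k = 1/CV² = 4.16.
Then θ = mean/k = 3.04/4.16 = 0.73.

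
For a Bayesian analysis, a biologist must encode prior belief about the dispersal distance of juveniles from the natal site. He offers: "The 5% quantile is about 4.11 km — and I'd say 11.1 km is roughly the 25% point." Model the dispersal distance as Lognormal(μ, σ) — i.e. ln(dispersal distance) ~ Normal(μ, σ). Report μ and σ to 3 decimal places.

μ ≈ 3.098, σ ≈ 1.024

If T ~ Lognormal(μ,σ) then ln T ~ Normal(μ,σ), so the p-quantile of ln T is μ + z_p·σ.
ln(4.11) = 1.413 and ln(11.1) = 2.407; z_{0.05} = -1.645, z_{0.25} = -0.6745.
σ = (2.407 − 1.413)/(-0.6745 − (-1.645)) = 1.024.
μ = 1.413 − (-1.645)·1.024 = 3.098.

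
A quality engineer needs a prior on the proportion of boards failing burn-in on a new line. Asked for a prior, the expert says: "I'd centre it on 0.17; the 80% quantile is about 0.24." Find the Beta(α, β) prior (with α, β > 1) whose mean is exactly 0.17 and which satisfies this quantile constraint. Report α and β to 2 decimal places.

With mean 0.17 fixed, write α = 0.17s, β = 0.83s where s = α+β.
Need P(θ < 0.24) = 0.8 under Beta(0.17s, 0.83s). Normal approximation: (q−m)/√(m(1−m)/s) ≈ z_{0.8} = 0.842, so s ≈ 0.17·0.83·(0.842)²/(0.24−0.17)² = 20.4.
At s = 20.4: P(θ<0.24) ≈ 0.813. Adjusting to match 0.8 gives s ≈ 17.57.
So α = 0.17·17.57 ≈ 2.99, β = 0.83·17.57 ≈ 14.58.

α ≈ 2.99, β ≈ 14.58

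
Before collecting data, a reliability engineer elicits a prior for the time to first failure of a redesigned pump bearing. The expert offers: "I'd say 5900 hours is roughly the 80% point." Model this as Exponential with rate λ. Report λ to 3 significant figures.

P(T < 5900.0) = 1 − e^(−λ·5900.0) = 0.8, so λ = −ln(1−0.8)/5900.0 = −ln(0.2)/5900.0 = 0.000273.

λ ≈ 0.000273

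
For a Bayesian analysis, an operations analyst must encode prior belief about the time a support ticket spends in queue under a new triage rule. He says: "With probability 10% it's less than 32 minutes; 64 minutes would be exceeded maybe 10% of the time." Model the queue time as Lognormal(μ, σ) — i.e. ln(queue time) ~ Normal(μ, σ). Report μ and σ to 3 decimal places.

μ ≈ 3.812, σ ≈ 0.270

If T ~ Lognormal(μ,σ) then ln T ~ Normal(μ,σ), so the p-quantile of ln T is μ + z_p·σ.
ln(32) = 3.466 and ln(64) = 4.159; z_{0.1} = -1.282, z_{0.9} = 1.282.
σ = (4.159 − 3.466)/(1.282 − (-1.282)) = 0.270.
μ = 3.466 − (-1.282)·0.270 = 3.812.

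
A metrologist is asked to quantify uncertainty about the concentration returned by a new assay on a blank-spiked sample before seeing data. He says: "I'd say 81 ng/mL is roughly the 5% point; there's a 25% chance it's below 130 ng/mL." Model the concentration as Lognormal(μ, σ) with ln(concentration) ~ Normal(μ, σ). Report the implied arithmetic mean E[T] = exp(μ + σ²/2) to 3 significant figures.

If T ~ Lognormal(μ,σ) then ln T ~ Normal(μ,σ), so the p-quantile of ln T is μ + z_p·σ.
ln(81) = 4.394 and ln(130) = 4.868; z_{0.05} = -1.645, z_{0.25} = -0.6745.
σ = (4.868 − 4.394)/(-0.6745 − (-1.645)) = 0.488.
μ = 4.394 − (-1.645)·0.488 = 5.196.
E[T] = exp(μ + σ²/2) = exp(5.196 + 0.1188) = 203 ng/mL.

E[T] ≈ 203 ng/mL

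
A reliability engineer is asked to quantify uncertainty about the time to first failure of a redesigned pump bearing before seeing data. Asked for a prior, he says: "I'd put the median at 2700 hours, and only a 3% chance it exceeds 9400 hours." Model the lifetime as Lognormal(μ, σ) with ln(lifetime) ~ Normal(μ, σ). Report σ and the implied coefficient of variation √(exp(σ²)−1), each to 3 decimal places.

σ ≈ 0.663, CV ≈ 0.743

If T ~ Lognormal(μ,σ) then ln T ~ Normal(μ,σ), so the p-quantile of ln T is μ + z_p·σ.
ln(2700) = 7.901 and ln(9400) = 9.148; z_{0.5} = 0, z_{0.97} = 1.881.
σ = (9.148 − 7.901)/(1.881 − (0)) = 0.663.
μ = 7.901 − (0)·0.663 = 7.901.
CV = √(exp(σ²)−1) = √(exp(0.4399)−1) = 0.743.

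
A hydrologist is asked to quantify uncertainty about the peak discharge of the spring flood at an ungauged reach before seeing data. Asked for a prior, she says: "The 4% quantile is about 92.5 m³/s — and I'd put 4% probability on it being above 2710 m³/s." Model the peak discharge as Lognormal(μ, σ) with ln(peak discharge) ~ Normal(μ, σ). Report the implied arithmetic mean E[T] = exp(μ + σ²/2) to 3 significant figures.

If T ~ Lognormal(μ,σ) then ln T ~ Normal(μ,σ), so the p-quantile of ln T is μ + z_p·σ.
ln(92.5) = 4.527 and ln(2710) = 7.905; z_{0.04} = -1.751, z_{0.96} = 1.751.
σ = (7.905 − 4.527)/(1.751 − (-1.751)) = 0.965.
μ = 4.527 − (-1.751)·0.965 = 6.216.
E[T] = exp(μ + σ²/2) = exp(6.216 + 0.4652) = 797 m³/s.

E[T] ≈ 797 m³/s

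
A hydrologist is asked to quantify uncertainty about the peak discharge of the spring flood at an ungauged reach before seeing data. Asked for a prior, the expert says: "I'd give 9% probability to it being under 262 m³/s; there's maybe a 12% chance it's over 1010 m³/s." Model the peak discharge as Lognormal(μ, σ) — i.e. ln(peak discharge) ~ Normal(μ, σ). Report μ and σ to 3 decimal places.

If T ~ Lognormal(μ,σ) then ln T ~ Normal(μ,σ), so the p-quantile of ln T is μ + z_p·σ.
ln(262) = 5.568 and ln(1010) = 6.918; z_{0.09} = -1.341, z_{0.88} = 1.175.
σ = (6.918 − 5.568)/(1.175 − (-1.341)) = 0.536.
μ = 5.568 − (-1.341)·0.536 = 6.287.

μ ≈ 6.287, σ ≈ 0.536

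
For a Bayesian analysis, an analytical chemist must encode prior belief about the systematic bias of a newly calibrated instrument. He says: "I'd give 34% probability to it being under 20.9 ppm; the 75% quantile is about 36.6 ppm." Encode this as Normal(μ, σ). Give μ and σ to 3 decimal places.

For Normal(μ,σ), the p-quantile is μ + z_p·σ. Here z_{0.34} = -0.4125, z_{0.75} = 0.6745.
So 20.9 = μ − 0.4125σ and 36.6 = μ + 0.6745σ.
Subtracting: σ = (36.6 − 20.9)/(0.6745 − (-0.4125)) = 14.444.
Then μ = 20.9 − (-0.4125)·14.444 = 26.858.

μ = 26.858, σ = 14.444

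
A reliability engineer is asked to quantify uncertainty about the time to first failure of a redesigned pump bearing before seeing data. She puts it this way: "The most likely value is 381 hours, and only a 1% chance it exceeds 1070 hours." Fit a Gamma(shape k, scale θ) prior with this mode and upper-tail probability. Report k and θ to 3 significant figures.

Gamma(k,θ) with k>1 has mode (k−1)θ, so θ = 381/(k−1).
Need P(X < 1070) = 0.99 with θ tied to k this way. Start at k = 2, θ = 381: P(X<1070) ≈ 0.770.
Too low — raise k to concentrate. Iterating converges to k ≈ 5.29.
Then θ = 381/(5.29−1) ≈ 88.8.

k ≈ 5.29, θ ≈ 88.8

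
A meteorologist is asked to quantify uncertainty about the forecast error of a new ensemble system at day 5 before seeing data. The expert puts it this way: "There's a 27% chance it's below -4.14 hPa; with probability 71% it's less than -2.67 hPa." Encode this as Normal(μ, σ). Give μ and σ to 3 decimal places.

The p-quantile of Normal(μ,σ) is μ + z_p·σ, with z_{0.27} = -0.6128 and z_{0.71} = 0.5534.
Eliminate σ: μ = (z₂·x₁ − z₁·x₂)/(z₂ − z₁) = (0.5534·-4.14 − (-0.6128)·-2.67)/1.166 = -3.368.
Then σ = (x₂ − x₁)/(z₂ − z₁) = (-2.67 − -4.14)/1.166 = 1.261.

μ = -3.368, σ = 1.261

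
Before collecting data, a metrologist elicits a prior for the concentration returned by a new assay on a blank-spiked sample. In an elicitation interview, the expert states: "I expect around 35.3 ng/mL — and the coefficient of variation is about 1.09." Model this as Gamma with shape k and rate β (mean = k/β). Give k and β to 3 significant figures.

For Gamma(k, rate β): mean = k/β, variance = k/β², so CV = 1/√k.
CV = 1.09, hence k = 1/CV² = 0.842.
Then β = k/mean = 0.842/35.3 = 0.0238.

k ≈ 0.842, β ≈ 0.0238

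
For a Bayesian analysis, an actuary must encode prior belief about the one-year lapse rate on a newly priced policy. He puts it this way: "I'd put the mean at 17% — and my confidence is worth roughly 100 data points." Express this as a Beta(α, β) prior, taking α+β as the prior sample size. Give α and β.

α = 17, β = 83

Under the effective-sample-size interpretation, Beta(α, β) has prior mean α/(α+β) and prior sample size α+β.
So α+β = 100 and α/(α+β) = 0.17, giving α = 0.17·100 = 17 and β = 100 − 17 = 83.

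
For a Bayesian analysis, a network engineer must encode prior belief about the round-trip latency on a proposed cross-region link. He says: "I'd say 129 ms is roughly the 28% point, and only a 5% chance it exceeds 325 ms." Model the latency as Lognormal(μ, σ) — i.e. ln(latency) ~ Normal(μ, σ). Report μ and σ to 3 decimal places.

μ ≈ 5.102, σ ≈ 0.415

If T ~ Lognormal(μ,σ) then ln T ~ Normal(μ,σ), so the p-quantile of ln T is μ + z_p·σ.
ln(129) = 4.86 and ln(325) = 5.784; z_{0.28} = -0.5828, z_{0.95} = 1.645.
σ = (5.784 − 4.86)/(1.645 − (-0.5828)) = 0.415.
μ = 4.86 − (-0.5828)·0.415 = 5.102.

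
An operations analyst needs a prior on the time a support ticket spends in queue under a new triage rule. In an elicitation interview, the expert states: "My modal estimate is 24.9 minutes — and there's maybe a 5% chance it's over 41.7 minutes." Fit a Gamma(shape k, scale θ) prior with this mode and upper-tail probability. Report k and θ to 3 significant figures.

k ≈ 11.5, θ ≈ 2.37

Gamma(k,θ) with k>1 has mode (k−1)θ, so θ = 24.9/(k−1).
Need P(X < 41.7) = 0.95 with θ tied to k this way. Start at k = 2, θ = 24.9: P(X<41.7) ≈ 0.499.
Too low — raise k to concentrate. Iterating converges to k ≈ 11.5.
Then θ = 24.9/(11.5−1) ≈ 2.37.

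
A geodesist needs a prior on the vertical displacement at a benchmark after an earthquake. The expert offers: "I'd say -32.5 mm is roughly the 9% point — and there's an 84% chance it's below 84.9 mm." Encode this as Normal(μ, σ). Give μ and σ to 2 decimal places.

The p-quantile of Normal(μ,σ) is μ + z_p·σ, with z_{0.09} = -1.341 and z_{0.84} = 0.9945.
Eliminate σ: μ = (z₂·x₁ − z₁·x₂)/(z₂ − z₁) = (0.9945·-32.5 − (-1.341)·84.9)/2.335 = 34.90.
Then σ = (x₂ − x₁)/(z₂ − z₁) = (84.9 − -32.5)/2.335 = 50.27.

μ = 34.90, σ = 50.27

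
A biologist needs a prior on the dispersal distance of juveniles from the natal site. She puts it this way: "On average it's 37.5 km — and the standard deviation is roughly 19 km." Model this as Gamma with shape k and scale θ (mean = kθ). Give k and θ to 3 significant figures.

k ≈ 3.9, θ ≈ 9.63

For Gamma(k, scale θ): mean = kθ, variance = kθ², so CV = 1/√k.
CV = SD/mean = 19/37.5 = 0.5067, hence k = 1/CV² = 3.9.
Then θ = mean/k = 37.5/3.9 = 9.63.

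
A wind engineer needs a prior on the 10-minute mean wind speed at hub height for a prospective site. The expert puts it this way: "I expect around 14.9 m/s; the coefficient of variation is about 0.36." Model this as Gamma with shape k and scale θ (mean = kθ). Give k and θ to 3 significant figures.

For Gamma(k, scale θ): mean = kθ, variance = kθ², so CV = 1/√k.
CV = 0.36, hence k = 1/CV² = 7.72.
Then θ = mean/k = 14.9/7.72 = 1.93.

k ≈ 7.72, θ ≈ 1.93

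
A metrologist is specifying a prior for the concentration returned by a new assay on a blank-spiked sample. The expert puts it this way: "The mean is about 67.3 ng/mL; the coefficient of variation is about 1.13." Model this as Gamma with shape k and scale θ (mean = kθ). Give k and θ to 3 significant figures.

k ≈ 0.783, θ ≈ 85.9

For Gamma(k, scale θ): mean = kθ, variance = kθ², so CV = 1/√k.
CV = 1.13, hence k = 1/CV² = 0.783.
Then θ = mean/k = 67.3/0.783 = 85.9.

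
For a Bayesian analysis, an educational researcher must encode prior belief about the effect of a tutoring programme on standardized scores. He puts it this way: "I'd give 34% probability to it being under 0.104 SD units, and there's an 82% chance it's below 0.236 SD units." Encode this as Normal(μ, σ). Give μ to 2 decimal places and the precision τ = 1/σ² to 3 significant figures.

μ = 0.15, τ = 101

The p-quantile of Normal(μ,σ) is μ + z_p·σ, with z_{0.34} = -0.4125 and z_{0.82} = 0.9154.
Eliminate σ: μ = (z₂·x₁ − z₁·x₂)/(z₂ − z₁) = (0.9154·0.104 − (-0.4125)·0.236)/1.328 = 0.15.
Then σ = (x₂ − x₁)/(z₂ − z₁) = (0.236 − 0.104)/1.328 = 0.10.
Precision τ = 1/σ² = 1/0.09941² = 101.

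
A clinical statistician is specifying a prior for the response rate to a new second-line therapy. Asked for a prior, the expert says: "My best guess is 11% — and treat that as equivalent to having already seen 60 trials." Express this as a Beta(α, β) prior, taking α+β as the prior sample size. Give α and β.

α = 6.6, β = 53.4

Under the effective-sample-size interpretation, Beta(α, β) has prior mean α/(α+β) and prior sample size α+β.
So α+β = 60 and α/(α+β) = 0.11, giving α = 0.11·60 = 6.6 and β = 60 − 6.6 = 53.4.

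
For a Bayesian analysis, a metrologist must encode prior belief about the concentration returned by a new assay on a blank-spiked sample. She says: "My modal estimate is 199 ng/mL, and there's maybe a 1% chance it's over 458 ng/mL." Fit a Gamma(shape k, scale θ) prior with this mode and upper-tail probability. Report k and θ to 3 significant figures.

k ≈ 7.87, θ ≈ 28.9

Gamma(k,θ) with k>1 has mode (k−1)θ, so θ = 199/(k−1).
Need P(X < 458) = 0.99 with θ tied to k this way. Start at k = 2, θ = 199: P(X<458) ≈ 0.669.
Too low — raise k to concentrate. Iterating converges to k ≈ 7.87.
Then θ = 199/(7.87−1) ≈ 28.9.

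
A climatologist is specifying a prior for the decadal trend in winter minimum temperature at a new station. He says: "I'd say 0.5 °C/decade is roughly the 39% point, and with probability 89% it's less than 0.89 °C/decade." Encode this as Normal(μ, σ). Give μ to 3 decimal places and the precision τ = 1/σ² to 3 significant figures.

The p-quantile of Normal(μ,σ) is μ + z_p·σ, with z_{0.39} = -0.2793 and z_{0.89} = 1.227.
Eliminate σ: μ = (z₂·x₁ − z₁·x₂)/(z₂ − z₁) = (1.227·0.5 − (-0.2793)·0.89)/1.506 = 0.572.
Then σ = (x₂ − x₁)/(z₂ − z₁) = (0.89 − 0.5)/1.506 = 0.259.
Precision τ = 1/σ² = 1/0.259² = 14.9.

μ = 0.572, τ = 14.9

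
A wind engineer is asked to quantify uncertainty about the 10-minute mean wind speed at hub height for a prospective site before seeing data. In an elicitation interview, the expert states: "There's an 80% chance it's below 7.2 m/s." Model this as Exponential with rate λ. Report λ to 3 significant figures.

P(T < 7.2) = 1 − e^(−λ·7.2) = 0.8, so λ = −ln(1−0.8)/7.2 = −ln(0.2)/7.2 = 0.224.

λ ≈ 0.224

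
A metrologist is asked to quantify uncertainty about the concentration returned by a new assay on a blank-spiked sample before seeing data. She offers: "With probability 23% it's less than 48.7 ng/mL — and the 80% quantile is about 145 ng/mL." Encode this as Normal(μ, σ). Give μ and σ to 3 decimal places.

The p-quantile of Normal(μ,σ) is μ + z_p·σ, with z_{0.23} = -0.7388 and z_{0.8} = 0.8416.
Eliminate σ: μ = (z₂·x₁ − z₁·x₂)/(z₂ − z₁) = (0.8416·48.7 − (-0.7388)·145)/1.58 = 93.719.
Then σ = (x₂ − x₁)/(z₂ − z₁) = (145 − 48.7)/1.58 = 60.931.

μ = 93.719, σ = 60.931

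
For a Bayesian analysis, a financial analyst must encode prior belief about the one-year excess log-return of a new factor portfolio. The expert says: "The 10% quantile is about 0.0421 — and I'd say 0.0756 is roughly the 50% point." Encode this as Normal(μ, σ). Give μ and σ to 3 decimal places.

The p-quantile of Normal(μ,σ) is μ + z_p·σ, with z_{0.1} = -1.282 and z_{0.5} = 0.
Eliminate σ: μ = (z₂·x₁ − z₁·x₂)/(z₂ − z₁) = (0·0.0421 − (-1.282)·0.0756)/1.282 = 0.076.
Then σ = (x₂ − x₁)/(z₂ − z₁) = (0.0756 − 0.0421)/1.282 = 0.026.

μ = 0.076, σ = 0.026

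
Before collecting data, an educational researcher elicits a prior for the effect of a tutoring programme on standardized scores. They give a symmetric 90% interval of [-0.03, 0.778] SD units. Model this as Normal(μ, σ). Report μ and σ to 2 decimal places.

μ = 0.37, σ = 0.25

A symmetric 90% interval runs μ ± z·σ with z = 1.645.
Half-width = 0.404, so σ = 0.404/1.645 = 0.25.
μ is the interval midpoint, 0.37.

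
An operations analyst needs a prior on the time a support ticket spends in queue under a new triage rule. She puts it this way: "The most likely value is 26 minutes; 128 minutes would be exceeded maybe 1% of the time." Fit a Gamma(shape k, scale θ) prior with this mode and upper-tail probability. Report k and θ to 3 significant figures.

k ≈ 2.55, θ ≈ 16.8

Gamma(k,θ) with k>1 has mode (k−1)θ, so θ = 26/(k−1).
Need P(X < 128) = 0.99 with θ tied to k this way. Start at k = 2, θ = 26: P(X<128) ≈ 0.957.
Too low — raise k to concentrate. Iterating converges to k ≈ 2.55.
Then θ = 26/(2.55−1) ≈ 16.8.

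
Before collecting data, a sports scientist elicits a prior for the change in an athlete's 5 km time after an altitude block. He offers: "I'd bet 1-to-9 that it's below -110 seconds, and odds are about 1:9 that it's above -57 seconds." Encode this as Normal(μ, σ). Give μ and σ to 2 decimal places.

μ = -83.50, σ = 20.68

The p-quantile of Normal(μ,σ) is μ + z_p·σ, with z_{0.1} = -1.282 and z_{0.9} = 1.282.
Eliminate σ: μ = (z₂·x₁ − z₁·x₂)/(z₂ − z₁) = (1.282·-110 − (-1.282)·-57)/2.563 = -83.50.
Then σ = (x₂ − x₁)/(z₂ − z₁) = (-57 − -110)/2.563 = 20.68.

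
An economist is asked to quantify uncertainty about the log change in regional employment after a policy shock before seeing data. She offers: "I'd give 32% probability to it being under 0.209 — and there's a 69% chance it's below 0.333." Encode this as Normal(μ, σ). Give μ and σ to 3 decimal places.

μ = 0.269, σ = 0.129

For Normal(μ,σ), the p-quantile is μ + z_p·σ. Here z_{0.32} = -0.4677, z_{0.69} = 0.4959.
So 0.209 = μ − 0.4677σ and 0.333 = μ + 0.4959σ.
Subtracting: σ = (0.333 − 0.209)/(0.4959 − (-0.4677)) = 0.129.
Then μ = 0.209 − (-0.4677)·0.129 = 0.269.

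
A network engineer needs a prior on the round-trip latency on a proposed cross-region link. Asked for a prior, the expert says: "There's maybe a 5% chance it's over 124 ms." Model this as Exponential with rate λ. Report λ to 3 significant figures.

P(T > 124.0) = e^(−λ·124.0) = 0.05, so λ = −ln(0.05)/124.0 = 0.0242.

λ ≈ 0.0242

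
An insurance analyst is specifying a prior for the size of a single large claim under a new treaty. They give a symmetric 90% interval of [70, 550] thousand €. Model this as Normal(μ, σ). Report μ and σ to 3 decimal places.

A symmetric 90% interval runs μ ± z·σ with z = 1.645.
Half-width = 240, so σ = 240/1.645 = 145.910.
μ is the interval midpoint, 310.000.

μ = 310.000, σ = 145.910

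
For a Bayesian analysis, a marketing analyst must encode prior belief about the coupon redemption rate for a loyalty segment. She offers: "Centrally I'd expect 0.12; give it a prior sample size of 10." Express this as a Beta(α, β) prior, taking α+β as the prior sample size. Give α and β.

α = 1.2, β = 8.8

Under the effective-sample-size interpretation, Beta(α, β) has prior mean α/(α+β) and prior sample size α+β.
So α+β = 10 and α/(α+β) = 0.12, giving α = 0.12·10 = 1.2 and β = 10 − 1.2 = 8.8.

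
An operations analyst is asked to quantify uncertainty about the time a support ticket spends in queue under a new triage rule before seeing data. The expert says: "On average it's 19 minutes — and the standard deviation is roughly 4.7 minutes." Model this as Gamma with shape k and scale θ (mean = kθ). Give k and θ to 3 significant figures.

For Gamma(k, scale θ): mean = kθ, variance = kθ², so CV = 1/√k.
CV = SD/mean = 4.7/19 = 0.2474, hence k = 1/CV² = 16.3.
Then θ = mean/k = 19/16.3 = 1.16.

k ≈ 16.3, θ ≈ 1.16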